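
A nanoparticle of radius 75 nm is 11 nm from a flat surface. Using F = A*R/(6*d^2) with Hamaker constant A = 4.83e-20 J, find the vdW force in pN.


Convert to SI: R = 75 nm = 7.5e-08 m, d = 11 nm = 1.1e-08 m
F = A * R / (6 * d^2)
F = 4.83e-20 * 7.5e-08 / (6 * (1.1e-08)^2)
F = 4.98967e-12 N = 4.99 pN

4.99


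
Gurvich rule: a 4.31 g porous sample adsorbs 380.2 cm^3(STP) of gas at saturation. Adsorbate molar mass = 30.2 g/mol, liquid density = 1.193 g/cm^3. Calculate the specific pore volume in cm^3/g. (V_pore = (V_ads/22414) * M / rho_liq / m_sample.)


Moles adsorbed n = V_ads / 22414 = 380.2 / 22414 = 1.696261e-02 mol
Liquid volume V_liq = n * M / rho_liq = 1.696261e-02 * 30.2 / 1.193 = 0.42940 cm^3
Specific pore volume V_pore = V_liq / m_sample = 0.42940 / 4.31
V_pore = 0.0996 cm^3/g

0.0996


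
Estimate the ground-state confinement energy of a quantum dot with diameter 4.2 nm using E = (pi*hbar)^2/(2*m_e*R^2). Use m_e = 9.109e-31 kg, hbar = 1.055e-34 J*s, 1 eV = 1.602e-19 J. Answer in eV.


Radius R = 4.2/2 = 2.1 nm = 2.1e-09 m
E = (pi * 1.055e-34)^2 / (2 * 9.109e-31 * (2.1e-09)^2)
E(J) = 1.3673e-20
E = E(J) / 1.602e-19 = 0.0853 eV

0.0853


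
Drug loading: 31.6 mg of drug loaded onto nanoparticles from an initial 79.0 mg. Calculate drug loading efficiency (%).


Drug loading efficiency = (drug loaded / drug initial) * 100
DLE = 31.6 / 79.0 * 100
DLE = 0.4 * 100
DLE = 40.0%

40.0


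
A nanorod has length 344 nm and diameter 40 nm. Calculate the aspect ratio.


Aspect ratio AR = length / diameter
AR = 344 / 40
AR = 8.6

8.6


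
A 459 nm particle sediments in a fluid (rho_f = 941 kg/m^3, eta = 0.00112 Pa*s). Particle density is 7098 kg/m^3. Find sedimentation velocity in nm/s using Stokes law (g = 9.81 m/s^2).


Radius R = 459/2 nm = 2.295e-07 m
Density difference = 7098 - 941 = 6157 kg/m^3
v = 2 * R^2 * (rho_p - rho_f) * g / (9 * eta)
v = 2 * (2.295e-07)^2 * 6157 * 9.81 / (9 * 0.00112)
v = 6.31209e-07 m/s = 631.2087 nm/s

631.2087


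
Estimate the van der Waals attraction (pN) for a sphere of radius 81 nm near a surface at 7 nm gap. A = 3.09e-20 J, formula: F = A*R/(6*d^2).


Convert to SI: R = 81 nm = 8.1e-08 m, d = 7 nm = 7e-09 m
F = A * R / (6 * d^2)
F = 3.09e-20 * 8.1e-08 / (6 * (7e-09)^2)
F = 8.51327e-12 N = 8.513 pN

8.513


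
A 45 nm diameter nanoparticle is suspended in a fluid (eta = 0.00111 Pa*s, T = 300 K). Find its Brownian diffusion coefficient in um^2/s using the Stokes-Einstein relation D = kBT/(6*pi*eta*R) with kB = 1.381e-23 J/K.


Radius R = 45/2 = 22.5 nm = 2.25e-08 m
D = kB*T / (6*pi*eta*R)
D = 1.381e-23 * 300 / (6 * pi * 0.00111 * 2.25e-08)
D = 8.80052e-12 m^2/s = 8.801 um^2/s

8.801


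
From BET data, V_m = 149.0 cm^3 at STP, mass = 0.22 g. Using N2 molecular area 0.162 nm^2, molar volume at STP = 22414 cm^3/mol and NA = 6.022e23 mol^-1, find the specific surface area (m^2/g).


Number of moles in monolayer = V_m / 22414 = 149.0 / 22414 = 0.00664763
Number of molecules = moles * NA = 0.00664763 * 6.022e23
SA = molecules * sigma / mass
SA = (149.0 / 22414) * 6.022e23 * 0.162e-18 / 0.22
SA = 2947.8 m^2/g

2947.8


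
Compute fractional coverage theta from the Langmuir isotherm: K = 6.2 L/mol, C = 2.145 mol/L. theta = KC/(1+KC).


Langmuir isotherm: theta = K*C / (1 + K*C)
K*C = 6.2 * 2.145 = 13.299
theta = 13.299 / (1 + 13.299) = 13.299 / 14.299
theta = 0.9301

0.9301


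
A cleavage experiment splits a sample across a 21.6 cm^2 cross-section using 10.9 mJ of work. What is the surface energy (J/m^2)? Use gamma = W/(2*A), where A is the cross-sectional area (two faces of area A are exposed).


Convert: A = 21.6 cm^2 = 0.00216 m^2, W = 10.9 mJ = 0.0109 J
Cleaving exposes two faces of area A, so total new surface = 2*A and gamma = W / (2*A)
gamma = 0.0109 / (2 * 0.00216)
gamma = 2.523 J/m^2

2.523


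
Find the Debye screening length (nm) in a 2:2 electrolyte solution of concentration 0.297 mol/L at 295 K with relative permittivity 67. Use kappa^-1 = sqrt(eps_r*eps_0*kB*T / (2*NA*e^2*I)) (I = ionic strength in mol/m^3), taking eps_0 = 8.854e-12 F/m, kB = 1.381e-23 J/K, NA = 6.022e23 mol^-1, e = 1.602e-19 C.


Ionic strength I = 0.297 * 2^2 * 1000 = 1188 mol/m^3
kappa^-1 = sqrt(67 * 8.854e-12 * 1.381e-23 * 295 / (2 * 6.022e23 * (1.602e-19)^2 * 1188))
kappa^-1 = 0.257 nm

0.257


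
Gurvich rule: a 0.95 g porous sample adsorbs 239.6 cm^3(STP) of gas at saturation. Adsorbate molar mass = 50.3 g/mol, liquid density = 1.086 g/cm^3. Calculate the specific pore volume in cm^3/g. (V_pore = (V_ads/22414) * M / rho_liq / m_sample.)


Moles adsorbed n = V_ads / 22414 = 239.6 / 22414 = 1.068975e-02 mol
Liquid volume V_liq = n * M / rho_liq = 1.068975e-02 * 50.3 / 1.086 = 0.49511 cm^3
Specific pore volume V_pore = V_liq / m_sample = 0.49511 / 0.95
V_pore = 0.5212 cm^3/g

0.5212


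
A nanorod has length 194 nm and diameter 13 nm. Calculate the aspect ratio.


Aspect ratio AR = length / diameter
AR = 194 / 13
AR = 14.92

14.92


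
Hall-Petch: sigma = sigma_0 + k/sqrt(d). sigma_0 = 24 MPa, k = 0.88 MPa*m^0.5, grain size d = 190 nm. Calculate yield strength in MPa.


d = 190 nm = 1.9e-07 m
sqrt(d) = 0.0004358899
Hall-Petch contribution = k / sqrt(d) = 0.88 / 0.0004358899 = 2018.9 MPa
sigma = sigma_0 + k/sqrt(d) = 24 + 2018.9 = 2042.9 MPa

2042.9


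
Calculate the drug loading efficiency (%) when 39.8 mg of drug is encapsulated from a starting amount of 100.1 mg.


Drug loading efficiency = (drug loaded / drug initial) * 100
DLE = 39.8 / 100.1 * 100
DLE = 0.3976 * 100
DLE = 39.76%

39.76


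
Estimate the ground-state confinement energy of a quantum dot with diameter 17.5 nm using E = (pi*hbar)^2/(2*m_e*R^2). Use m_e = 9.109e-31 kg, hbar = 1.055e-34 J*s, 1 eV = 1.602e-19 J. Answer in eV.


Radius R = 17.5/2 = 8.75 nm = 8.75e-09 m
E = (pi * 1.055e-34)^2 / (2 * 9.109e-31 * (8.75e-09)^2)
E(J) = 7.87568e-22
E = E(J) / 1.602e-19 = 0.0049 eV

0.0049


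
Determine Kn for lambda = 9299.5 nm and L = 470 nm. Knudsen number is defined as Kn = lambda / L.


Knudsen number Kn = lambda / L
Kn = 9299.5 / 470
Kn = 19.7862

19.7862


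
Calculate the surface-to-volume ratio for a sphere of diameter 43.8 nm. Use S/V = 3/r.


Radius r = 43.8/2 = 21.9 nm
S/V = 3 / r = 3 / 21.9
S/V = 0.137 nm^-1

0.137


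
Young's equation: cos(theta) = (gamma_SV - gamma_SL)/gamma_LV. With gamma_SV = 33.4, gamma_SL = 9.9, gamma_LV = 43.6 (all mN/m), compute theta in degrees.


cos(theta) = (gamma_SV - gamma_SL) / gamma_LV
cos(theta) = (33.4 - 9.9) / 43.6
cos(theta) = 0.538991
theta = arccos(0.538991) = 57.39 degrees

57.39


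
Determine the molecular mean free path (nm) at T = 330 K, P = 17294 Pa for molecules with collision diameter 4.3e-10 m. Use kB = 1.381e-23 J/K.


Mean free path: lambda = kB*T / (sqrt(2) * pi * d^2 * P)
lambda = 1.381e-23 * 330 / (sqrt(2) * pi * (4.3e-10)^2 * 17294)
lambda = 3.20782e-07 m
lambda = 320.78 nm

320.78


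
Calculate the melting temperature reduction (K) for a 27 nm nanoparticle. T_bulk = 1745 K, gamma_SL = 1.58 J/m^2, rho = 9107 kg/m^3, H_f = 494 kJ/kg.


Radius R = 27/2 = 13.5 nm = 1.35e-08 m
Convert H_f = 494 kJ/kg = 494000 J/kg
dT = 2 * gamma_SL * T_bulk / (rho * H_f * R)
dT = 2 * 1.58 * 1745 / (9107 * 494000 * 1.35e-08)
dT = 90.8 K

90.8


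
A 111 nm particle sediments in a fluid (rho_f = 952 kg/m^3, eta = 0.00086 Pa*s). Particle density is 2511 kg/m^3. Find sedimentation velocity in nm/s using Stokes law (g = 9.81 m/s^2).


Radius R = 111/2 nm = 5.55e-08 m
Density difference = 2511 - 952 = 1559 kg/m^3
v = 2 * R^2 * (rho_p - rho_f) * g / (9 * eta)
v = 2 * (5.55e-08)^2 * 1559 * 9.81 / (9 * 0.00086)
v = 1.21728e-08 m/s = 12.1728 nm/s

12.1728


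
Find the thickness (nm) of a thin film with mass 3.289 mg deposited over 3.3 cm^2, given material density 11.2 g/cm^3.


Convert: m = 3.289 mg = 3.2890e-06 kg, A = 3.3 cm^2 = 3.3000e-04 m^2, rho = 11.2 g/cm^3 = 11200 kg/m^3
t = m / (A * rho)
t = 3.2890e-06 / (3.3000e-04 * 11200)
t = 8.8988e-07 m = 889.9 nm

889.9


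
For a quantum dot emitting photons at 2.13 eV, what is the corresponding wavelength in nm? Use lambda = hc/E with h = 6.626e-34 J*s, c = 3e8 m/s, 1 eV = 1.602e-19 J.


Convert energy: E = 2.13 eV = 2.13 * 1.602e-19 = 3.41226e-19 J
lambda = h*c / E = 6.626e-34 * 3e8 / 3.41226e-19
lambda = 5.82546e-07 m = 582.5 nm

582.5


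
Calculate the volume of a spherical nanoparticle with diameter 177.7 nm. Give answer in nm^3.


Radius r = 177.7/2 = 88.85 nm
Volume V = (4/3) * pi * r^3
V = (4/3) * pi * (88.85)^3
V = 2938061.66 nm^3

2938061.66


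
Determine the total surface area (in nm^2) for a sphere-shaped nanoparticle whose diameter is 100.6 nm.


Radius r = 100.6/2 = 50.3 nm
Surface area SA = 4 * pi * r^2
SA = 4 * pi * (50.3)^2
SA = 31794.05 nm^2

31794.05


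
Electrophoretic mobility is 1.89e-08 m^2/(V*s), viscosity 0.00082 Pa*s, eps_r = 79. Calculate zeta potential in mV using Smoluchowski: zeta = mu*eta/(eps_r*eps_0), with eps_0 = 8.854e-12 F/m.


Smoluchowski equation: zeta = mu * eta / (eps_r * eps_0)
zeta = 1.89e-08 * 0.00082 / (79 * 8.854e-12)
zeta = 0.022157 V = 22.16 mV

22.16


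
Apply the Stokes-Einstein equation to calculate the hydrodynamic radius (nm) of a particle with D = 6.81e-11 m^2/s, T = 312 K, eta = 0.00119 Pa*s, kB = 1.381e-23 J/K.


Stokes-Einstein: R = kB*T / (6*pi*eta*D)
R = 1.381e-23 * 312 / (6 * pi * 0.00119 * 6.81e-11)
R = 2.82068e-09 m = 2.82 nm

2.82


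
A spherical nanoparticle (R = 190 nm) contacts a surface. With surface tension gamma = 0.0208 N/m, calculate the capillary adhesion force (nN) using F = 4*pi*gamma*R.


Convert radius: R = 190 nm = 1.9e-07 m
F = 4 * pi * gamma * R
F = 4 * pi * 0.0208 * 1.9e-07
F = 4.96623e-08 N = 49.6623 nN

49.6623


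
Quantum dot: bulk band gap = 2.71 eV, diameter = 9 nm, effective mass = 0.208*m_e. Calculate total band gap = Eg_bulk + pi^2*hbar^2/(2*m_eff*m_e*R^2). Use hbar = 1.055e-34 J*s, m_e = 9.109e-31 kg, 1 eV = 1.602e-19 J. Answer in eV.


Radius R = 9/2 nm = 4.5e-09 m
Confinement energy dE = pi^2 * hbar^2 / (2 * m_eff * m_e * R^2)
dE = pi^2 * (1.055e-34)^2 / (2 * 0.208 * 9.109e-31 * (4.5e-09)^2) J, divided by 1.602e-19 J/eV
dE = 0.0894 eV
Total band gap = E_g(bulk) + dE = 2.71 + 0.0894 = 2.7994 eV

2.7994


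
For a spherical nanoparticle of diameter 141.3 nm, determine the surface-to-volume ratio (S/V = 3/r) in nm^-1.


Radius r = 141.3/2 = 70.65 nm
S/V = 3 / r = 3 / 70.65
S/V = 0.0425 nm^-1

0.0425


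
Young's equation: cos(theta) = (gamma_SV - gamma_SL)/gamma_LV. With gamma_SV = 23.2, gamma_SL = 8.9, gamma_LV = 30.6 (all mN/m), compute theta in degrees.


cos(theta) = (gamma_SV - gamma_SL) / gamma_LV
cos(theta) = (23.2 - 8.9) / 30.6
cos(theta) = 0.46732
theta = arccos(0.46732) = 62.14 degrees

62.14


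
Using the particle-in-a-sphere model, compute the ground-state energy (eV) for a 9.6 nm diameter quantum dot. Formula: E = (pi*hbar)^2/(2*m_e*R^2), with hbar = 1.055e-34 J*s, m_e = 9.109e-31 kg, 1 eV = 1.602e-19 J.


Radius R = 9.6/2 = 4.8 nm = 4.8e-09 m
E = (pi * 1.055e-34)^2 / (2 * 9.109e-31 * (4.8e-09)^2)
E(J) = 2.61711e-21
E = E(J) / 1.602e-19 = 0.0163 eV

0.0163


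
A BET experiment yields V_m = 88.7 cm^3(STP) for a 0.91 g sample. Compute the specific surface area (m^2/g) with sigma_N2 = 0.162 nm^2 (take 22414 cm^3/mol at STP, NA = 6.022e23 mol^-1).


Number of moles in monolayer = V_m / 22414 = 88.7 / 22414 = 0.00395735
Number of molecules = moles * NA = 0.00395735 * 6.022e23
SA = molecules * sigma / mass
SA = (88.7 / 22414) * 6.022e23 * 0.162e-18 / 0.91
SA = 424.2 m^2/g

424.2


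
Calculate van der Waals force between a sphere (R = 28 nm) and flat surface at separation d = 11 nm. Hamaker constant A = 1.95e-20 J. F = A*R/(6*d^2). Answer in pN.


Convert to SI: R = 28 nm = 2.8e-08 m, d = 11 nm = 1.1e-08 m
F = A * R / (6 * d^2)
F = 1.95e-20 * 2.8e-08 / (6 * (1.1e-08)^2)
F = 7.52066e-13 N = 0.752 pN

0.752


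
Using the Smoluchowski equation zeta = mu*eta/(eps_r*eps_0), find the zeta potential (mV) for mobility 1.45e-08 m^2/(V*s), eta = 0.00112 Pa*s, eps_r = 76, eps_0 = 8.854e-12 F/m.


Smoluchowski equation: zeta = mu * eta / (eps_r * eps_0)
zeta = 1.45e-08 * 0.00112 / (76 * 8.854e-12)
zeta = 0.024134 V = 24.13 mV

24.13


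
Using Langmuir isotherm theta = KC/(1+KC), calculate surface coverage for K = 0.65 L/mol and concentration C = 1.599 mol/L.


Langmuir isotherm: theta = K*C / (1 + K*C)
K*C = 0.65 * 1.599 = 1.03935
theta = 1.03935 / (1 + 1.03935) = 1.03935 / 2.03935
theta = 0.5096

0.5096


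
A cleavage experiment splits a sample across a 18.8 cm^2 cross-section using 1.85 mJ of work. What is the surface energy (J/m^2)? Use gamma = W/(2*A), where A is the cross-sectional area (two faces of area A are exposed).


Convert: A = 18.8 cm^2 = 0.00188 m^2, W = 1.85 mJ = 0.00185 J
Cleaving exposes two faces of area A, so total new surface = 2*A and gamma = W / (2*A)
gamma = 0.00185 / (2 * 0.00188)
gamma = 0.492 J/m^2

0.492


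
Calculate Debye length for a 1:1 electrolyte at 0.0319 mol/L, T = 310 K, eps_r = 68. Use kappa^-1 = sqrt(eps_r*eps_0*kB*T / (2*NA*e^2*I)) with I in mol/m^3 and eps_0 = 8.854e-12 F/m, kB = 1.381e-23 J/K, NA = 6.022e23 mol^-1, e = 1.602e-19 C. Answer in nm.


Ionic strength I = 0.0319 * 1^2 * 1000 = 31.9 mol/m^3
kappa^-1 = sqrt(68 * 8.854e-12 * 1.381e-23 * 310 / (2 * 6.022e23 * (1.602e-19)^2 * 31.9))
kappa^-1 = 1.617 nm

1.617


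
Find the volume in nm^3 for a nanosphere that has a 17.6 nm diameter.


Radius r = 17.6/2 = 8.8 nm
Volume V = (4/3) * pi * r^3
V = (4/3) * pi * (8.8)^3
V = 2854.54 nm^3

2854.54


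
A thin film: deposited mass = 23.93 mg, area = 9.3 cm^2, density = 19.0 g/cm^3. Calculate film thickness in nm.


Convert: m = 23.93 mg = 2.3930e-05 kg, A = 9.3 cm^2 = 9.3000e-04 m^2, rho = 19.0 g/cm^3 = 19000 kg/m^3
t = m / (A * rho)
t = 2.3930e-05 / (9.3000e-04 * 19000)
t = 1.3543e-06 m = 1354.3 nm

1354.3


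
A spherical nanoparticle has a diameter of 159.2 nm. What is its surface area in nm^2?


Radius r = 159.2/2 = 79.6 nm
Surface area SA = 4 * pi * r^2
SA = 4 * pi * (79.6)^2
SA = 79622.53 nm^2

79622.53


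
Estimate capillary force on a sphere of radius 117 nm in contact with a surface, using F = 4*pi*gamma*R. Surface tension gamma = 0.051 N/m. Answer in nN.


Convert radius: R = 117 nm = 1.17e-07 m
F = 4 * pi * gamma * R
F = 4 * pi * 0.051 * 1.17e-07
F = 7.49835e-08 N = 74.9835 nN

74.9835


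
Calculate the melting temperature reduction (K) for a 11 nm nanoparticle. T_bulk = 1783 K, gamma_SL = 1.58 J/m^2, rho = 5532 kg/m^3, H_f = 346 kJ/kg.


Radius R = 11/2 = 5.5 nm = 5.5e-09 m
Convert H_f = 346 kJ/kg = 346000 J/kg
dT = 2 * gamma_SL * T_bulk / (rho * H_f * R)
dT = 2 * 1.58 * 1783 / (5532 * 346000 * 5.5e-09)
dT = 535.2 K

535.2


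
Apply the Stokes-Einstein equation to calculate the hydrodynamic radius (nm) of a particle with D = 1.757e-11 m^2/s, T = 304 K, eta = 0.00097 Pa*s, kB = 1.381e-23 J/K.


Stokes-Einstein: R = kB*T / (6*pi*eta*D)
R = 1.381e-23 * 304 / (6 * pi * 0.00097 * 1.757e-11)
R = 1.30684e-08 m = 13.07 nm

13.07


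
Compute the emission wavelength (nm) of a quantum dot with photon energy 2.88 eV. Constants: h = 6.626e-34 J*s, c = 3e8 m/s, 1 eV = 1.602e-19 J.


Convert energy: E = 2.88 eV = 2.88 * 1.602e-19 = 4.61376e-19 J
lambda = h*c / E = 6.626e-34 * 3e8 / 4.61376e-19
lambda = 4.30842e-07 m = 430.8 nm

430.8


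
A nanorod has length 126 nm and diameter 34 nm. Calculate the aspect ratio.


Aspect ratio AR = length / diameter
AR = 126 / 34
AR = 3.71

3.71


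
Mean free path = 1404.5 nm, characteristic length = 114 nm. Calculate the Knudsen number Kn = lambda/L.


Knudsen number Kn = lambda / L
Kn = 1404.5 / 114
Kn = 12.3202

12.3202


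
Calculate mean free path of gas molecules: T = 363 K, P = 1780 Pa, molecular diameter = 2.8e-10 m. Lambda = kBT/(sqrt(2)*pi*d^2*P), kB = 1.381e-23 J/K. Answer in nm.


Mean free path: lambda = kB*T / (sqrt(2) * pi * d^2 * P)
lambda = 1.381e-23 * 363 / (sqrt(2) * pi * (2.8e-10)^2 * 1780)
lambda = 8.08536e-06 m
lambda = 8085.36 nm

8085.36


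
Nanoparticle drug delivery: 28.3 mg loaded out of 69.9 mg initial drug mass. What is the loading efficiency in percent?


Drug loading efficiency = (drug loaded / drug initial) * 100
DLE = 28.3 / 69.9 * 100
DLE = 0.4049 * 100
DLE = 40.49%

40.49


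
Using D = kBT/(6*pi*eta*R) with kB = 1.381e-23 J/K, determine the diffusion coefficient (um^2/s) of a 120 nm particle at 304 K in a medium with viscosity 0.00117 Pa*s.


Radius R = 120/2 = 60 nm = 6e-08 m
D = kB*T / (6*pi*eta*R)
D = 1.381e-23 * 304 / (6 * pi * 0.00117 * 6e-08)
D = 3.1727e-12 m^2/s = 3.173 um^2/s

3.173


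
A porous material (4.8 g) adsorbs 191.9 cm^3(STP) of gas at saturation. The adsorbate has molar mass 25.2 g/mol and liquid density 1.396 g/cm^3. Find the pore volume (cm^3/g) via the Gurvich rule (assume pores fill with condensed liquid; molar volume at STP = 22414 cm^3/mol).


Moles adsorbed n = V_ads / 22414 = 191.9 / 22414 = 8.561613e-03 mol
Liquid volume V_liq = n * M / rho_liq = 8.561613e-03 * 25.2 / 1.396 = 0.15455 cm^3
Specific pore volume V_pore = V_liq / m_sample = 0.15455 / 4.8
V_pore = 0.0322 cm^3/g

0.0322


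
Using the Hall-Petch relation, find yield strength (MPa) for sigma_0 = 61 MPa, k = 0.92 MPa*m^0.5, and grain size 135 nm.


d = 135 nm = 1.35e-07 m
sqrt(d) = 0.0003674235
Hall-Petch contribution = k / sqrt(d) = 0.92 / 0.0003674235 = 2503.9 MPa
sigma = sigma_0 + k/sqrt(d) = 61 + 2503.9 = 2564.9 MPa

2564.9


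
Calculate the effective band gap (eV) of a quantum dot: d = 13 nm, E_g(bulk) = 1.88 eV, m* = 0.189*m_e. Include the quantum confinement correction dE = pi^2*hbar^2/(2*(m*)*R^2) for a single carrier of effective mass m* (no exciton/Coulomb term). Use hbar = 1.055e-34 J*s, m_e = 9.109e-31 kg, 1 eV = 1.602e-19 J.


Radius R = 13/2 nm = 6.5e-09 m
Confinement energy dE = pi^2 * hbar^2 / (2 * m_eff * m_e * R^2)
dE = pi^2 * (1.055e-34)^2 / (2 * 0.189 * 9.109e-31 * (6.5e-09)^2) J, divided by 1.602e-19 J/eV
dE = 0.0471 eV
Total band gap = E_g(bulk) + dE = 1.88 + 0.0471 = 1.9271 eV

1.9271


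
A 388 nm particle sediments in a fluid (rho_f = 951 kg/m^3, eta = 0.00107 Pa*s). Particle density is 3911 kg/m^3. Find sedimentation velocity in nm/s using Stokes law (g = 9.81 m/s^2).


Radius R = 388/2 nm = 1.94e-07 m
Density difference = 3911 - 951 = 2960 kg/m^3
v = 2 * R^2 * (rho_p - rho_f) * g / (9 * eta)
v = 2 * (1.94e-07)^2 * 2960 * 9.81 / (9 * 0.00107)
v = 2.2697e-07 m/s = 226.9697 nm/s

226.9697


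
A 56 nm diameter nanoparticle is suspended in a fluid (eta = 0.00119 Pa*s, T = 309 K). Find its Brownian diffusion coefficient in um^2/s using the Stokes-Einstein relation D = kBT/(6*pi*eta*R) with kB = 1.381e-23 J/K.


Radius R = 56/2 = 28 nm = 2.8e-08 m
D = kB*T / (6*pi*eta*R)
D = 1.381e-23 * 309 / (6 * pi * 0.00119 * 2.8e-08)
D = 6.79432e-12 m^2/s = 6.794 um^2/s

6.794


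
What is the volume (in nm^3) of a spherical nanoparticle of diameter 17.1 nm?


Radius r = 17.1/2 = 8.55 nm
Volume V = (4/3) * pi * r^3
V = (4/3) * pi * (8.55)^3
V = 2618.1 nm^3

2618.1


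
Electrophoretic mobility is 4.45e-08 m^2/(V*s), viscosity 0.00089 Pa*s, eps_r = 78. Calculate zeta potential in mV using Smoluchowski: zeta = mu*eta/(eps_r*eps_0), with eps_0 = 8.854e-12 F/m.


Smoluchowski equation: zeta = mu * eta / (eps_r * eps_0)
zeta = 4.45e-08 * 0.00089 / (78 * 8.854e-12)
zeta = 0.057348 V = 57.35 mV

57.35


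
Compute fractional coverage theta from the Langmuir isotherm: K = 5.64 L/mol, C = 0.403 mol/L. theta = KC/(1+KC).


Langmuir isotherm: theta = K*C / (1 + K*C)
K*C = 5.64 * 0.403 = 2.27292
theta = 2.27292 / (1 + 2.27292) = 2.27292 / 3.27292
theta = 0.6945

0.6945


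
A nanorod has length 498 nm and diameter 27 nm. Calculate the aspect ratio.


Aspect ratio AR = length / diameter
AR = 498 / 27
AR = 18.44

18.44


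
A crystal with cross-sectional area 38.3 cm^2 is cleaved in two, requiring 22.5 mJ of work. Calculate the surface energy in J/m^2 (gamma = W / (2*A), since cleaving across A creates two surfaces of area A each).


Convert: A = 38.3 cm^2 = 0.00383 m^2, W = 22.5 mJ = 0.0225 J
Cleaving exposes two faces of area A, so total new surface = 2*A and gamma = W / (2*A)
gamma = 0.0225 / (2 * 0.00383)
gamma = 2.937 J/m^2

2.937


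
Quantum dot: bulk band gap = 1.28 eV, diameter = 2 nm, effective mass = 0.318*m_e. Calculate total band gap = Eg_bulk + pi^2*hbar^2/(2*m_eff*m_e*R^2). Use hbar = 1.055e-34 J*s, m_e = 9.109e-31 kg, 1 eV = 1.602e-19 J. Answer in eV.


Radius R = 2/2 nm = 1e-09 m
Confinement energy dE = pi^2 * hbar^2 / (2 * m_eff * m_e * R^2)
dE = pi^2 * (1.055e-34)^2 / (2 * 0.318 * 9.109e-31 * (1e-09)^2) J, divided by 1.602e-19 J/eV
dE = 1.1836 eV
Total band gap = E_g(bulk) + dE = 1.28 + 1.1836 = 2.4636 eV

2.4636


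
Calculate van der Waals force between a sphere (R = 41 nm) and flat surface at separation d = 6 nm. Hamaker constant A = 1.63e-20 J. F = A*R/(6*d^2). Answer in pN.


Convert to SI: R = 41 nm = 4.1e-08 m, d = 6 nm = 6e-09 m
F = A * R / (6 * d^2)
F = 1.63e-20 * 4.1e-08 / (6 * (6e-09)^2)
F = 3.09398e-12 N = 3.094 pN

3.094


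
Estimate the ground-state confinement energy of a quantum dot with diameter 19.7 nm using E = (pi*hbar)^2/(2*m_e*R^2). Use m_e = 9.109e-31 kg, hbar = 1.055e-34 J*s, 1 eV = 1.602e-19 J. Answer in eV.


Radius R = 19.7/2 = 9.85 nm = 9.85e-09 m
E = (pi * 1.055e-34)^2 / (2 * 9.109e-31 * (9.85e-09)^2)
E(J) = 6.21486e-22
E = E(J) / 1.602e-19 = 0.0039 eV

0.0039


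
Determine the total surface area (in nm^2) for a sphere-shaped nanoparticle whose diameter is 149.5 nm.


Radius r = 149.5/2 = 74.75 nm
Surface area SA = 4 * pi * r^2
SA = 4 * pi * (74.75)^2
SA = 70215.38 nm^2

70215.38


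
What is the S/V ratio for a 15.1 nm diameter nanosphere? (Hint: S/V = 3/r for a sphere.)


Radius r = 15.1/2 = 7.55 nm
S/V = 3 / r = 3 / 7.55
S/V = 0.3974 nm^-1

0.3974


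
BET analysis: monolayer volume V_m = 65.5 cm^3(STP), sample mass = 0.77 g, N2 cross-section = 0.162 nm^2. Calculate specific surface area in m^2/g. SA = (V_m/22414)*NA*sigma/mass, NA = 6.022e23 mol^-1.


Number of moles in monolayer = V_m / 22414 = 65.5 / 22414 = 0.00292228
Number of molecules = moles * NA = 0.00292228 * 6.022e23
SA = molecules * sigma / mass
SA = (65.5 / 22414) * 6.022e23 * 0.162e-18 / 0.77
SA = 370.2 m^2/g

370.2


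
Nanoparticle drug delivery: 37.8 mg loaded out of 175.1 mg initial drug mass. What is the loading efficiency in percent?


Drug loading efficiency = (drug loaded / drug initial) * 100
DLE = 37.8 / 175.1 * 100
DLE = 0.2159 * 100
DLE = 21.59%

21.59


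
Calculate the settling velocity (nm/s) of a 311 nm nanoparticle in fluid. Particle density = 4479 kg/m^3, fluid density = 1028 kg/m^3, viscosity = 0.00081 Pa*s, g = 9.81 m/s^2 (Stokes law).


Radius R = 311/2 nm = 1.555e-07 m
Density difference = 4479 - 1028 = 3451 kg/m^3
v = 2 * R^2 * (rho_p - rho_f) * g / (9 * eta)
v = 2 * (1.555e-07)^2 * 3451 * 9.81 / (9 * 0.00081)
v = 2.24583e-07 m/s = 224.5832 nm/s

224.5832


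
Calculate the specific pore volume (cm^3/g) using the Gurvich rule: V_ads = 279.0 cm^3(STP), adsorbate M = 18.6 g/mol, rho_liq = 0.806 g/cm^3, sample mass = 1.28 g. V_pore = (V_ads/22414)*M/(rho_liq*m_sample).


Moles adsorbed n = V_ads / 22414 = 279.0 / 22414 = 1.244758e-02 mol
Liquid volume V_liq = n * M / rho_liq = 1.244758e-02 * 18.6 / 0.806 = 0.28725 cm^3
Specific pore volume V_pore = V_liq / m_sample = 0.28725 / 1.28
V_pore = 0.2244 cm^3/g

0.2244


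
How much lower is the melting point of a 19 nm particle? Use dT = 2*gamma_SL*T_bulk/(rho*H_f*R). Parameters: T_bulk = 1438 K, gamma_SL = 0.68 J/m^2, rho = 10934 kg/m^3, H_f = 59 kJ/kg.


Radius R = 19/2 = 9.5 nm = 9.5e-09 m
Convert H_f = 59 kJ/kg = 59000 J/kg
dT = 2 * gamma_SL * T_bulk / (rho * H_f * R)
dT = 2 * 0.68 * 1438 / (10934 * 59000 * 9.5e-09)
dT = 319.1 K

319.1


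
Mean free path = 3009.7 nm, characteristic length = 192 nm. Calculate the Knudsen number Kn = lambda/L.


Knudsen number Kn = lambda / L
Kn = 3009.7 / 192
Kn = 15.6755

15.6755


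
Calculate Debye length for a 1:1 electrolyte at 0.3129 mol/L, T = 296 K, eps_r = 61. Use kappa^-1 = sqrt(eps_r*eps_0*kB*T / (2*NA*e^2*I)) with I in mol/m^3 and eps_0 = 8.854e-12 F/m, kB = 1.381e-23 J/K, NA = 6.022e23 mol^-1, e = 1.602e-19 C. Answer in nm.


Ionic strength I = 0.3129 * 1^2 * 1000 = 312.9 mol/m^3
kappa^-1 = sqrt(61 * 8.854e-12 * 1.381e-23 * 296 / (2 * 6.022e23 * (1.602e-19)^2 * 312.9))
kappa^-1 = 0.478 nm

0.478


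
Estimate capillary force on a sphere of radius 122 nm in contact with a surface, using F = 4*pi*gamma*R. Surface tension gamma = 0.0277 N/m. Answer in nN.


Convert radius: R = 122 nm = 1.22e-07 m
F = 4 * pi * gamma * R
F = 4 * pi * 0.0277 * 1.22e-07
F = 4.24668e-08 N = 42.4668 nN

42.4668


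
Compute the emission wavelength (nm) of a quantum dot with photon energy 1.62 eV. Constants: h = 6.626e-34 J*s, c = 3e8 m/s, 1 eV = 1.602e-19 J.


Convert energy: E = 1.62 eV = 1.62 * 1.602e-19 = 2.59524e-19 J
lambda = h*c / E = 6.626e-34 * 3e8 / 2.59524e-19
lambda = 7.65941e-07 m = 765.9 nm

765.9


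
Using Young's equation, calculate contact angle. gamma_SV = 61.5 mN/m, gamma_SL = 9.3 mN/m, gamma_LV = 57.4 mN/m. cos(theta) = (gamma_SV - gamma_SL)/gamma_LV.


cos(theta) = (gamma_SV - gamma_SL) / gamma_LV
cos(theta) = (61.5 - 9.3) / 57.4
cos(theta) = 0.909408
theta = arccos(0.909408) = 24.58 degrees

24.58


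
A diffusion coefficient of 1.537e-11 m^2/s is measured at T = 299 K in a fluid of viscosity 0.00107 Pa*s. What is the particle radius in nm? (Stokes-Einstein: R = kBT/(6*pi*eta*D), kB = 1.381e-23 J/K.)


Stokes-Einstein: R = kB*T / (6*pi*eta*D)
R = 1.381e-23 * 299 / (6 * pi * 0.00107 * 1.537e-11)
R = 1.33201e-08 m = 13.32 nm

13.32


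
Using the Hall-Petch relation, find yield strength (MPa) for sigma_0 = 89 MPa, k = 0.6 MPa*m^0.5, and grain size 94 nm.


d = 94 nm = 9.4e-08 m
sqrt(d) = 0.0003065942
Hall-Petch contribution = k / sqrt(d) = 0.6 / 0.0003065942 = 1957.0 MPa
sigma = sigma_0 + k/sqrt(d) = 89 + 1957.0 = 2046.0 MPa

2046.0


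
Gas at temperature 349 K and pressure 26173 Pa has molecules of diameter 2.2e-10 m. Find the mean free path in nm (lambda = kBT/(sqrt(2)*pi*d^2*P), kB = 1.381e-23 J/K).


Mean free path: lambda = kB*T / (sqrt(2) * pi * d^2 * P)
lambda = 1.381e-23 * 349 / (sqrt(2) * pi * (2.2e-10)^2 * 26173)
lambda = 8.56358e-07 m
lambda = 856.36 nm

856.36


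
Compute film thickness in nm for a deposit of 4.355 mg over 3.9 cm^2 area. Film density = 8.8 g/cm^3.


Convert: m = 4.355 mg = 4.3550e-06 kg, A = 3.9 cm^2 = 3.9000e-04 m^2, rho = 8.8 g/cm^3 = 8800 kg/m^3
t = m / (A * rho)
t = 4.3550e-06 / (3.9000e-04 * 8800)
t = 1.2689e-06 m = 1268.9 nm

1268.9


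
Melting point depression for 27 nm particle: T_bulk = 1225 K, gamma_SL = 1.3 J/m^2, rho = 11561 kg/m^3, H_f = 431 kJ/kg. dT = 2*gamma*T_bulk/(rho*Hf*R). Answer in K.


Radius R = 27/2 = 13.5 nm = 1.35e-08 m
Convert H_f = 431 kJ/kg = 431000 J/kg
dT = 2 * gamma_SL * T_bulk / (rho * H_f * R)
dT = 2 * 1.3 * 1225 / (11561 * 431000 * 1.35e-08)
dT = 47.3 K

47.3


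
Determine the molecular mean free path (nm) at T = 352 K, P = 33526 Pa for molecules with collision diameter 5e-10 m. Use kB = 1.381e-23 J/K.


Mean free path: lambda = kB*T / (sqrt(2) * pi * d^2 * P)
lambda = 1.381e-23 * 352 / (sqrt(2) * pi * (5e-10)^2 * 33526)
lambda = 1.30542e-07 m
lambda = 130.54 nm

130.54


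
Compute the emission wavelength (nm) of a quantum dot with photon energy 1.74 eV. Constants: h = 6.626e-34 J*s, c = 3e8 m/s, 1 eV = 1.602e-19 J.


Convert energy: E = 1.74 eV = 1.74 * 1.602e-19 = 2.78748e-19 J
lambda = h*c / E = 6.626e-34 * 3e8 / 2.78748e-19
lambda = 7.13117e-07 m = 713.1 nm

713.1


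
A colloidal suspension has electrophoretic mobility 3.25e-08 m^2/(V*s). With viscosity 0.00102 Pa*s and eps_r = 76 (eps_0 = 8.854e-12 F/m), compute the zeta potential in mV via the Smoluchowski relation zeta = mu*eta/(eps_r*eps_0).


Smoluchowski equation: zeta = mu * eta / (eps_r * eps_0)
zeta = 3.25e-08 * 0.00102 / (76 * 8.854e-12)
zeta = 0.049264 V = 49.26 mV

49.26


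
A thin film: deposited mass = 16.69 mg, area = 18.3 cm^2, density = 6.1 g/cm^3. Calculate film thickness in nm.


Convert: m = 16.69 mg = 1.6690e-05 kg, A = 18.3 cm^2 = 1.8300e-03 m^2, rho = 6.1 g/cm^3 = 6100 kg/m^3
t = m / (A * rho)
t = 1.6690e-05 / (1.8300e-03 * 6100)
t = 1.4951e-06 m = 1495.1 nm

1495.1


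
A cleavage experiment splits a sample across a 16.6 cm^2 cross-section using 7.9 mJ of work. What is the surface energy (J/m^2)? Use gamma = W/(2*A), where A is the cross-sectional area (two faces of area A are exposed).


Convert: A = 16.6 cm^2 = 0.00166 m^2, W = 7.9 mJ = 0.0079 J
Cleaving exposes two faces of area A, so total new surface = 2*A and gamma = W / (2*A)
gamma = 0.0079 / (2 * 0.00166)
gamma = 2.38 J/m^2

2.38


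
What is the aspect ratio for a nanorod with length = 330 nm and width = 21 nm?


Aspect ratio AR = length / diameter
AR = 330 / 21
AR = 15.71

15.71


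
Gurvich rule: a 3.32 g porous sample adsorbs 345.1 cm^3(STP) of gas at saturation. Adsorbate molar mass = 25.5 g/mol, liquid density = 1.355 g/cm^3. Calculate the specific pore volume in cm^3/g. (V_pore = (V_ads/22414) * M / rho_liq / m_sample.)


Moles adsorbed n = V_ads / 22414 = 345.1 / 22414 = 1.539663e-02 mol
Liquid volume V_liq = n * M / rho_liq = 1.539663e-02 * 25.5 / 1.355 = 0.28975 cm^3
Specific pore volume V_pore = V_liq / m_sample = 0.28975 / 3.32
V_pore = 0.0873 cm^3/g

0.0873


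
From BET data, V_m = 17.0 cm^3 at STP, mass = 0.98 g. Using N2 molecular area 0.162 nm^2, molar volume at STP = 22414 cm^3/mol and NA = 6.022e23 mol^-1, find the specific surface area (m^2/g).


Number of moles in monolayer = V_m / 22414 = 17.0 / 22414 = 0.00075845
Number of molecules = moles * NA = 0.00075845 * 6.022e23
SA = molecules * sigma / mass
SA = (17.0 / 22414) * 6.022e23 * 0.162e-18 / 0.98
SA = 75.5 m^2/g

75.5


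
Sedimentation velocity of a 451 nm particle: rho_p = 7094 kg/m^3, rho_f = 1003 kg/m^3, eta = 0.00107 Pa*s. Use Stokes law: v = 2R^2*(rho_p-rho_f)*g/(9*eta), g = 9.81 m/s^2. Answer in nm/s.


Radius R = 451/2 nm = 2.255e-07 m
Density difference = 7094 - 1003 = 6091 kg/m^3
v = 2 * R^2 * (rho_p - rho_f) * g / (9 * eta)
v = 2 * (2.255e-07)^2 * 6091 * 9.81 / (9 * 0.00107)
v = 6.31036e-07 m/s = 631.0364 nm/s

631.0364


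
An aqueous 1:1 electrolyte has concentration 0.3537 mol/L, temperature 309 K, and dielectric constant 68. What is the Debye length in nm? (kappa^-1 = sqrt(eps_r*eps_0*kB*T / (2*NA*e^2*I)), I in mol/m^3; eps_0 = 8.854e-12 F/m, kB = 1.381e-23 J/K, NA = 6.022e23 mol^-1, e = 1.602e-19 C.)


Ionic strength I = 0.3537 * 1^2 * 1000 = 353.7 mol/m^3
kappa^-1 = sqrt(68 * 8.854e-12 * 1.381e-23 * 309 / (2 * 6.022e23 * (1.602e-19)^2 * 353.7))
kappa^-1 = 0.485 nm

0.485


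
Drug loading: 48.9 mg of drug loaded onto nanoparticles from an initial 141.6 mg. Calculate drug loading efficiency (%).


Drug loading efficiency = (drug loaded / drug initial) * 100
DLE = 48.9 / 141.6 * 100
DLE = 0.3453 * 100
DLE = 34.53%

34.53


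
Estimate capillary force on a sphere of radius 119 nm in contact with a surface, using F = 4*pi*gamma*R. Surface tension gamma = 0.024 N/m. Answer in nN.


Convert radius: R = 119 nm = 1.19e-07 m
F = 4 * pi * gamma * R
F = 4 * pi * 0.024 * 1.19e-07
F = 3.58896e-08 N = 35.8896 nN

35.8896


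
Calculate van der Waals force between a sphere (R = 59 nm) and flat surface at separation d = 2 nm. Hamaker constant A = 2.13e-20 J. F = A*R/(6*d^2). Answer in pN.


Convert to SI: R = 59 nm = 5.9e-08 m, d = 2 nm = 2e-09 m
F = A * R / (6 * d^2)
F = 2.13e-20 * 5.9e-08 / (6 * (2e-09)^2)
F = 5.23625e-11 N = 52.363 pN

52.363


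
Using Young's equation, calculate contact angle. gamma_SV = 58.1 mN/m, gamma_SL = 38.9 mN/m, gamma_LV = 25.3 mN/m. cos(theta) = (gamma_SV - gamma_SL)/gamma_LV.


cos(theta) = (gamma_SV - gamma_SL) / gamma_LV
cos(theta) = (58.1 - 38.9) / 25.3
cos(theta) = 0.758893
theta = arccos(0.758893) = 40.63 degrees

40.63


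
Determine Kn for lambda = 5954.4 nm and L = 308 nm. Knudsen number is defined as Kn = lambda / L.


Knudsen number Kn = lambda / L
Kn = 5954.4 / 308
Kn = 19.3325

19.3325


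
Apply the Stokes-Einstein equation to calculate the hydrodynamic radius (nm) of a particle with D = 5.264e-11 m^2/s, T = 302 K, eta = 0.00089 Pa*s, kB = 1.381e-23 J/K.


Stokes-Einstein: R = kB*T / (6*pi*eta*D)
R = 1.381e-23 * 302 / (6 * pi * 0.00089 * 5.264e-11)
R = 4.72274e-09 m = 4.72 nm

4.72


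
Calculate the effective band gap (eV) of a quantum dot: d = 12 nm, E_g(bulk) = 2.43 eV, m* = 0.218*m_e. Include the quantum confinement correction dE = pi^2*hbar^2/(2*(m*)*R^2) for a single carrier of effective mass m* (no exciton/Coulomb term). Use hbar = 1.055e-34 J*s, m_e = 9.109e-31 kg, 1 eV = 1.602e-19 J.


Radius R = 12/2 nm = 6e-09 m
Confinement energy dE = pi^2 * hbar^2 / (2 * m_eff * m_e * R^2)
dE = pi^2 * (1.055e-34)^2 / (2 * 0.218 * 9.109e-31 * (6e-09)^2) J, divided by 1.602e-19 J/eV
dE = 0.048 eV
Total band gap = E_g(bulk) + dE = 2.43 + 0.048 = 2.478 eV

2.478


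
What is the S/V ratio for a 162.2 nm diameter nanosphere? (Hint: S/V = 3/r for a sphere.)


Radius r = 162.2/2 = 81.1 nm
S/V = 3 / r = 3 / 81.1
S/V = 0.037 nm^-1

0.037


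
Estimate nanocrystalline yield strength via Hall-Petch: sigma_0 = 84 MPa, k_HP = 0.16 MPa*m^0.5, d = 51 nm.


d = 51 nm = 5.1e-08 m
sqrt(d) = 0.0002258318
Hall-Petch contribution = k / sqrt(d) = 0.16 / 0.0002258318 = 708.5 MPa
sigma = sigma_0 + k/sqrt(d) = 84 + 708.5 = 792.5 MPa

792.5


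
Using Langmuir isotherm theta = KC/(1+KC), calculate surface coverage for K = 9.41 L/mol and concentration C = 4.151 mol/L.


Langmuir isotherm: theta = K*C / (1 + K*C)
K*C = 9.41 * 4.151 = 39.06091
theta = 39.06091 / (1 + 39.06091) = 39.06091 / 40.06091
theta = 0.975

0.975


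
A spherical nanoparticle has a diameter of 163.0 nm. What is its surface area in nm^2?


Radius r = 163.0/2 = 81.5 nm
Surface area SA = 4 * pi * r^2
SA = 4 * pi * (81.5)^2
SA = 83468.98 nm^2

83468.98


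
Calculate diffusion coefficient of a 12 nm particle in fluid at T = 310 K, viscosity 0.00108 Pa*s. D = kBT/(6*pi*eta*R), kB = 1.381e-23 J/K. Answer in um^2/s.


Radius R = 12/2 = 6 nm = 6e-09 m
D = kB*T / (6*pi*eta*R)
D = 1.381e-23 * 310 / (6 * pi * 0.00108 * 6e-09)
D = 3.50493e-11 m^2/s = 35.049 um^2/s

35.049


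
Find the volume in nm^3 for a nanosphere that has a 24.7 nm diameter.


Radius r = 24.7/2 = 12.35 nm
Volume V = (4/3) * pi * r^3
V = (4/3) * pi * (12.35)^3
V = 7890.23 nm^3

7890.23


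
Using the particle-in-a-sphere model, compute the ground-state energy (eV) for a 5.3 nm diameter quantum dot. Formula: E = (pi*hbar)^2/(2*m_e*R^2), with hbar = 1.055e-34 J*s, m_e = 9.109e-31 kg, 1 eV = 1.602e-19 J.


Radius R = 5.3/2 = 2.65 nm = 2.65e-09 m
E = (pi * 1.055e-34)^2 / (2 * 9.109e-31 * (2.65e-09)^2)
E(J) = 8.58642e-21
E = E(J) / 1.602e-19 = 0.0536 eV

0.0536


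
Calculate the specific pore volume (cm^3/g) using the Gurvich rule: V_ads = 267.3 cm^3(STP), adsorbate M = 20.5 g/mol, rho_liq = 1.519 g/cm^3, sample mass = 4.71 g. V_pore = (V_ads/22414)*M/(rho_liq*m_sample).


Moles adsorbed n = V_ads / 22414 = 267.3 / 22414 = 1.192558e-02 mol
Liquid volume V_liq = n * M / rho_liq = 1.192558e-02 * 20.5 / 1.519 = 0.16094 cm^3
Specific pore volume V_pore = V_liq / m_sample = 0.16094 / 4.71
V_pore = 0.0342 cm^3/g

0.0342


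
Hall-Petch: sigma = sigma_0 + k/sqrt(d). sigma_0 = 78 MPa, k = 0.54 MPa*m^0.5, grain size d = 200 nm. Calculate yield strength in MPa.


d = 200 nm = 2e-07 m
sqrt(d) = 0.0004472136
Hall-Petch contribution = k / sqrt(d) = 0.54 / 0.0004472136 = 1207.5 MPa
sigma = sigma_0 + k/sqrt(d) = 78 + 1207.5 = 1285.5 MPa

1285.5


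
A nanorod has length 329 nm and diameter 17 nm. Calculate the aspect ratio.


Aspect ratio AR = length / diameter
AR = 329 / 17
AR = 19.35

19.35


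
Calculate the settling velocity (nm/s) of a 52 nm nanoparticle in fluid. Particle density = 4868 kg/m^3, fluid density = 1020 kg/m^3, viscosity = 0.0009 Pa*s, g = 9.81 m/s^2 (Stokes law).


Radius R = 52/2 nm = 2.6e-08 m
Density difference = 4868 - 1020 = 3848 kg/m^3
v = 2 * R^2 * (rho_p - rho_f) * g / (9 * eta)
v = 2 * (2.6e-08)^2 * 3848 * 9.81 / (9 * 0.0009)
v = 6.3008e-09 m/s = 6.3008 nm/s

6.3008


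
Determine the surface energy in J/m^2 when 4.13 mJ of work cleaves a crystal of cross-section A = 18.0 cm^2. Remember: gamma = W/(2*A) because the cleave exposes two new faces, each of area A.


Convert: A = 18.0 cm^2 = 0.0018 m^2, W = 4.13 mJ = 0.00413 J
Cleaving exposes two faces of area A, so total new surface = 2*A and gamma = W / (2*A)
gamma = 0.00413 / (2 * 0.0018)
gamma = 1.147 J/m^2

1.147


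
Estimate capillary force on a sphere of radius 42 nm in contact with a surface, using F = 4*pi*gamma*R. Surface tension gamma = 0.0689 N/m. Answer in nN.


Convert radius: R = 42 nm = 4.2e-08 m
F = 4 * pi * gamma * R
F = 4 * pi * 0.0689 * 4.2e-08
F = 3.63646e-08 N = 36.3646 nN

36.3646


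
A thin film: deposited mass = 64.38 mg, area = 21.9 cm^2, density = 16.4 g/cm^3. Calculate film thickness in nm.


Convert: m = 64.38 mg = 6.4380e-05 kg, A = 21.9 cm^2 = 2.1900e-03 m^2, rho = 16.4 g/cm^3 = 16400 kg/m^3
t = m / (A * rho)
t = 6.4380e-05 / (2.1900e-03 * 16400)
t = 1.7925e-06 m = 1792.5 nm

1792.5


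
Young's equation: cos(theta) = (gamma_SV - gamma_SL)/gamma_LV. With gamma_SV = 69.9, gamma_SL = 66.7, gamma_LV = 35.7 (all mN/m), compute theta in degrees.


cos(theta) = (gamma_SV - gamma_SL) / gamma_LV
cos(theta) = (69.9 - 66.7) / 35.7
cos(theta) = 0.089636
theta = arccos(0.089636) = 84.86 degrees

84.86


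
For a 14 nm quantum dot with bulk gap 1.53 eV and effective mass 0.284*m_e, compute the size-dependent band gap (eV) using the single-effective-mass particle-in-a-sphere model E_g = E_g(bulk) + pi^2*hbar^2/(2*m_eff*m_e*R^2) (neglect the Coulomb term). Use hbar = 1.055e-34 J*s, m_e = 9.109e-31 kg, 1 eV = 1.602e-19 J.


Radius R = 14/2 nm = 7e-09 m
Confinement energy dE = pi^2 * hbar^2 / (2 * m_eff * m_e * R^2)
dE = pi^2 * (1.055e-34)^2 / (2 * 0.284 * 9.109e-31 * (7e-09)^2) J, divided by 1.602e-19 J/eV
dE = 0.027 eV
Total band gap = E_g(bulk) + dE = 1.53 + 0.027 = 1.557 eV

1.557


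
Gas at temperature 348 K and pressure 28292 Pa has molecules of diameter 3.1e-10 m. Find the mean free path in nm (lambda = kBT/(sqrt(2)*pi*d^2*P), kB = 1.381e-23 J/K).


Mean free path: lambda = kB*T / (sqrt(2) * pi * d^2 * P)
lambda = 1.381e-23 * 348 / (sqrt(2) * pi * (3.1e-10)^2 * 28292)
lambda = 3.97852e-07 m
lambda = 397.85 nm

397.85


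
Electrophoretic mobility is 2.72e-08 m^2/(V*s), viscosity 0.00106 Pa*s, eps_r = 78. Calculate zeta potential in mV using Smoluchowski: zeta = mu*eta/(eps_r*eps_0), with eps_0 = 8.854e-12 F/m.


Smoluchowski equation: zeta = mu * eta / (eps_r * eps_0)
zeta = 2.72e-08 * 0.00106 / (78 * 8.854e-12)
zeta = 0.041748 V = 41.75 mV

41.75


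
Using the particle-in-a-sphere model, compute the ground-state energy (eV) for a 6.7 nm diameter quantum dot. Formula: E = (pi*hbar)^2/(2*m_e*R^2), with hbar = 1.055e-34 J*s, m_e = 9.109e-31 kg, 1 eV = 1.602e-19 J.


Radius R = 6.7/2 = 3.35 nm = 3.35e-09 m
E = (pi * 1.055e-34)^2 / (2 * 9.109e-31 * (3.35e-09)^2)
E(J) = 5.37297e-21
E = E(J) / 1.602e-19 = 0.0335 eV

0.0335


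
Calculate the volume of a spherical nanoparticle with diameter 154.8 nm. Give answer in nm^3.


Radius r = 154.8/2 = 77.4 nm
Volume V = (4/3) * pi * r^3
V = (4/3) * pi * (77.4)^3
V = 1942278.45 nm^3

1942278.45


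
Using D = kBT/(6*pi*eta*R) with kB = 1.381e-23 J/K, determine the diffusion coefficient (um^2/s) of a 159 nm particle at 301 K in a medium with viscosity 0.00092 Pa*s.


Radius R = 159/2 = 79.5 nm = 7.95e-08 m
D = kB*T / (6*pi*eta*R)
D = 1.381e-23 * 301 / (6 * pi * 0.00092 * 7.95e-08)
D = 3.01512e-12 m^2/s = 3.015 um^2/s

3.015
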